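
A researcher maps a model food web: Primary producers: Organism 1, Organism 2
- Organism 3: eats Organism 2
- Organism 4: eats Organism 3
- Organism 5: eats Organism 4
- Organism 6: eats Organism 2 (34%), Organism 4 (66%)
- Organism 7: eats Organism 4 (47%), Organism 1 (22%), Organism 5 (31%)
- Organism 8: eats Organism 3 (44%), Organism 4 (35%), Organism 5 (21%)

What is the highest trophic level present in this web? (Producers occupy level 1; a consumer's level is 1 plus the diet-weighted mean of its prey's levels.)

4

Organism 3: 1 + 1 = 2
Organism 4: 1 + 2 = 3
Organism 5: 1 + 3 = 4
Organism 6: 1 + (0.34×1 + 0.66×3) = 3.32
Organism 7: 1 + (0.47×3 + 0.22×1 + 0.31×4) = 3.87
Organism 8: 1 + (0.44×2 + 0.35×3 + 0.21×4) = 3.77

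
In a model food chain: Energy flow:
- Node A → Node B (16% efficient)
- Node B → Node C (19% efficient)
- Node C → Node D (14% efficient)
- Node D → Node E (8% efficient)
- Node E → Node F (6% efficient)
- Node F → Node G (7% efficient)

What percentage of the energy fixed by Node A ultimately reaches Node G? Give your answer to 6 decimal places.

0.000143%

Product of link efficiencies: 0.16 × 0.19 × 0.14 × 0.08 × 0.06 × 0.07 = 0.000001430016
As a percentage: 0.000001430016 × 100 = 0.000143%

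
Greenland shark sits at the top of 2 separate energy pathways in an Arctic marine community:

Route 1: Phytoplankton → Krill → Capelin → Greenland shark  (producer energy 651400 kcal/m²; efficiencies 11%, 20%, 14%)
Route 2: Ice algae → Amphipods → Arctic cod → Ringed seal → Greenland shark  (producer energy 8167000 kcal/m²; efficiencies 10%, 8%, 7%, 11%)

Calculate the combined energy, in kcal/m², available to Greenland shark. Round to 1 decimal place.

Route 1: 651400 × 0.11 × 0.2 × 0.14 = 2006.312 kcal/m²
Route 2: 8167000 × 0.1 × 0.08 × 0.07 × 0.11 = 503.0872 kcal/m²
Total at Greenland shark: 2006.312 + 503.0872 = 2509.3992 kcal/m²

2509.4 kcal/m²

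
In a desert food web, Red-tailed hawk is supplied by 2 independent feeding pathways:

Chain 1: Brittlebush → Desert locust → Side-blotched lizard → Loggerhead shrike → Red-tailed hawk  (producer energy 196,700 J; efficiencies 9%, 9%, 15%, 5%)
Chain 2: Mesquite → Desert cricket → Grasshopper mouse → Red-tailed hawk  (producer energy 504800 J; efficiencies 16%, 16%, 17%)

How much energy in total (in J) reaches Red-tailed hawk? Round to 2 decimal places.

Chain 1: 196700 × 0.09 × 0.09 × 0.15 × 0.05 = 11.949525 J
Chain 2: 504800 × 0.16 × 0.16 × 0.17 = 2196.8896 J
Total at Red-tailed hawk: 11.949525 + 2196.8896 = 2208.839125 J

2208.84 J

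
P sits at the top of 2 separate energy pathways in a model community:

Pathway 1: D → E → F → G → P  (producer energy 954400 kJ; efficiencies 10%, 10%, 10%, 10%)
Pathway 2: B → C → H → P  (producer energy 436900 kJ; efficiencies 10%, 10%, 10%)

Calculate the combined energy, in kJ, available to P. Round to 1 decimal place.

532.3 kJ

Pathway 1: 954400 × 0.1 × 0.1 × 0.1 × 0.1 = 95.44 kJ
Pathway 2: 436900 × 0.1 × 0.1 × 0.1 = 436.9 kJ
Total at P: 95.44 + 436.9 = 532.34 kJ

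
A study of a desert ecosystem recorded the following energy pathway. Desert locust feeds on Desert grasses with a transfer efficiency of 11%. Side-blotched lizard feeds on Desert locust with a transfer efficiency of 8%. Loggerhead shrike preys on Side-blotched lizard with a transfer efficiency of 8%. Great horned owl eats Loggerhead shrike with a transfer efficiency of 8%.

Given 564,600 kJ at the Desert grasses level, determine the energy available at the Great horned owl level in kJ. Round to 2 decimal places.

31.80 kJ

Desert locust: 564600 × 0.11 = 62106 kJ
Side-blotched lizard: 62106 × 0.08 = 4968.48 kJ
Loggerhead shrike: 4968.48 × 0.08 = 397.4784 kJ
Great horned owl: 397.4784 × 0.08 = 31.798272 kJ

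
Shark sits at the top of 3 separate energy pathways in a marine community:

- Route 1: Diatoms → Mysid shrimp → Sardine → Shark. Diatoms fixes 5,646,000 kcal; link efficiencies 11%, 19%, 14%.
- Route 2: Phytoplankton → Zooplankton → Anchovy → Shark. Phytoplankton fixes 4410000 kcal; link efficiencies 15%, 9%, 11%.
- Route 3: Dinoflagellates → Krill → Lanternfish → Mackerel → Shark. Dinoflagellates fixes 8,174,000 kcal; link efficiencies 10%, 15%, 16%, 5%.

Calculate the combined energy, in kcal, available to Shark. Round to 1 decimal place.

24049.9 kcal

Route 1: 5646000 × 0.11 × 0.19 × 0.14 = 16520.196 kcal
Route 2: 4410000 × 0.15 × 0.09 × 0.11 = 6548.85 kcal
Route 3: 8174000 × 0.1 × 0.15 × 0.16 × 0.05 = 980.88 kcal
Total at Shark: 16520.196 + 6548.85 + 980.88 = 24049.926 kcal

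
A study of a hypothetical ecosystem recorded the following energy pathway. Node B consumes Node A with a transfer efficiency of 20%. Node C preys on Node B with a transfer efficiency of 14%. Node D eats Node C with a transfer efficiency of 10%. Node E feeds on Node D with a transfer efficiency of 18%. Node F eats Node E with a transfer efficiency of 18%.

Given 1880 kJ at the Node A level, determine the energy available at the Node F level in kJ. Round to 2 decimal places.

0.17 kJ

Node B: 1880 × 0.2 = 376 kJ
Node C: 376 × 0.14 = 52.64 kJ
Node D: 52.64 × 0.1 = 5.264 kJ
Node E: 5.264 × 0.18 = 0.94752 kJ
Node F: 0.94752 × 0.18 = 0.1705536 kJ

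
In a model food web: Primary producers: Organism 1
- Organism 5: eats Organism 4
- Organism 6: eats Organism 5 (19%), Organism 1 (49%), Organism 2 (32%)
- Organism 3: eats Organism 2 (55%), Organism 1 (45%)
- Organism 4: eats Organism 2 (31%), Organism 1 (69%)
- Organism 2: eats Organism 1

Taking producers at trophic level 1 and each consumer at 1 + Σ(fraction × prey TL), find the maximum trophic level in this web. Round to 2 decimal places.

Organism 2: 1 + 1 = 2
Organism 3: 1 + (0.55×2 + 0.45×1) = 2.55
Organism 4: 1 + (0.31×2 + 0.69×1) = 2.31
Organism 5: 1 + 2.31 = 3.31
Organism 6: 1 + (0.19×3.31 + 0.49×1 + 0.32×2) = 2.7589

3.31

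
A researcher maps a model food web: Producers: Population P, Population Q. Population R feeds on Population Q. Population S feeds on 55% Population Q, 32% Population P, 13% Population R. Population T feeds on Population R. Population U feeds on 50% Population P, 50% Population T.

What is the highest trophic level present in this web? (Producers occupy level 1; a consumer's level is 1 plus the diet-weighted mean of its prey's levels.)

3

Population R: 1 + 1 = 2
Population S: 1 + (0.55×1 + 0.32×1 + 0.13×2) = 2.13
Population T: 1 + 2 = 3
Population U: 1 + (0.5×1 + 0.5×3) = 3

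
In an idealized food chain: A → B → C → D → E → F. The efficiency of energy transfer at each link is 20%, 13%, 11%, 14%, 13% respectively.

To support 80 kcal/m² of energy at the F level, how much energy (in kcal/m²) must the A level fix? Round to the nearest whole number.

Cumulative transfer efficiency: 0.2 × 0.13 × 0.11 × 0.14 × 0.13 = 0.000052052
A energy = 80 / 0.000052052 = 1536925 kcal/m²

1536925 kcal/m²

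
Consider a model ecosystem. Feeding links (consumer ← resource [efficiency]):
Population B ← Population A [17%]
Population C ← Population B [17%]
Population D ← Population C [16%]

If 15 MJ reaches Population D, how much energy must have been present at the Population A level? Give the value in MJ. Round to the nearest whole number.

Cumulative transfer efficiency: 0.17 × 0.17 × 0.16 = 0.004624
Population A energy = 15 / 0.004624 = 3244 MJ

3244 MJ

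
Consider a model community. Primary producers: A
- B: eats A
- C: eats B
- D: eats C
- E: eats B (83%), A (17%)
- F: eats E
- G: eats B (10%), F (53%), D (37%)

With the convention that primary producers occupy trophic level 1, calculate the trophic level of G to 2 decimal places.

4.71

B: 1 + 1 = 2
C: 1 + 2 = 3
D: 1 + 3 = 4
E: 1 + (0.83×2 + 0.17×1) = 2.83
F: 1 + 2.83 = 3.83
G: 1 + (0.1×2 + 0.53×3.83 + 0.37×4) = 4.7099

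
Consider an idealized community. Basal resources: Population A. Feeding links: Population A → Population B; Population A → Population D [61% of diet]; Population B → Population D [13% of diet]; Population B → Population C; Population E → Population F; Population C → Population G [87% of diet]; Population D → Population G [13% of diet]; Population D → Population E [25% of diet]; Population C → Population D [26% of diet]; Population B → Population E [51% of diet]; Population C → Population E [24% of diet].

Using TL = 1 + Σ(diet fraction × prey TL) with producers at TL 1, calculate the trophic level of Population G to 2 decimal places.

3.95

Population B: 1 + 1 = 2
Population C: 1 + 2 = 3
Population D: 1 + (0.26×3 + 0.13×2 + 0.61×1) = 2.65
Population E: 1 + (0.25×2.65 + 0.51×2 + 0.24×3) = 3.4025
Population F: 1 + 3.4025 = 4.4025
Population G: 1 + (0.87×3 + 0.13×2.65) = 3.9545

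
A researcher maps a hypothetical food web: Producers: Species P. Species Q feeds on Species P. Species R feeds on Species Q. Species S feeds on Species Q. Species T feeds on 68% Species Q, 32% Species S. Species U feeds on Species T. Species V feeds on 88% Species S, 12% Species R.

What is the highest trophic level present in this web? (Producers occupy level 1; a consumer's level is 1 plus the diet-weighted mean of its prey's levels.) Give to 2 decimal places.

Species Q: 1 + 1 = 2
Species R: 1 + 2 = 3
Species S: 1 + 2 = 3
Species T: 1 + (0.68×2 + 0.32×3) = 3.32
Species U: 1 + 3.32 = 4.32
Species V: 1 + (0.88×3 + 0.12×3) = 4

4.32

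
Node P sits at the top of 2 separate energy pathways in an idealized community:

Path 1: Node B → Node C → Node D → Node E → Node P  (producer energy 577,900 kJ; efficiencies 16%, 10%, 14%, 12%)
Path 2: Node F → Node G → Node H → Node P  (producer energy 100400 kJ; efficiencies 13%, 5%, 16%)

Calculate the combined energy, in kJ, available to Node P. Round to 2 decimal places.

Path 1: 577900 × 0.16 × 0.1 × 0.14 × 0.12 = 155.33952 kJ
Path 2: 100400 × 0.13 × 0.05 × 0.16 = 104.416 kJ
Total at Node P: 155.33952 + 104.416 = 259.75552 kJ

259.76 kJ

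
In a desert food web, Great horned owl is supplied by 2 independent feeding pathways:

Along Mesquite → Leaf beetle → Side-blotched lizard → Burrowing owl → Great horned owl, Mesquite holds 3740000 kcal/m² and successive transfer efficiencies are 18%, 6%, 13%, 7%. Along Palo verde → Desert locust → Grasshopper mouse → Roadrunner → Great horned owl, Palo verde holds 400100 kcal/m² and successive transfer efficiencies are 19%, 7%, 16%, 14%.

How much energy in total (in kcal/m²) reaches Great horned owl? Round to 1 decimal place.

486.8 kcal/m²

Via Mesquite: 3740000 × 0.18 × 0.06 × 0.13 × 0.07 = 367.5672 kcal/m²
Via Palo verde: 400100 × 0.19 × 0.07 × 0.16 × 0.14 = 119.197792 kcal/m²
Total at Great horned owl: 367.5672 + 119.197792 = 486.764992 kcal/m²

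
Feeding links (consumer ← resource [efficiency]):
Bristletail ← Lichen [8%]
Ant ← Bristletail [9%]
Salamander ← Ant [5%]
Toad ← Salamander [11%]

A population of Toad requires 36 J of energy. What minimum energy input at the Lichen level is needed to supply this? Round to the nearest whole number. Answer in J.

Cumulative transfer efficiency: 0.08 × 0.09 × 0.05 × 0.11 = 0.0000396
Lichen energy = 36 / 0.0000396 = 909091 J

909091 J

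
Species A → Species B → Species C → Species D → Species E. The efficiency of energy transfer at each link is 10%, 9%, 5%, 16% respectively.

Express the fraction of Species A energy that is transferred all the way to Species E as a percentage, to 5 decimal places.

0.00720%

Product of link efficiencies: 0.1 × 0.09 × 0.05 × 0.16 = 0.000072
As a percentage: 0.000072 × 100 = 0.00720%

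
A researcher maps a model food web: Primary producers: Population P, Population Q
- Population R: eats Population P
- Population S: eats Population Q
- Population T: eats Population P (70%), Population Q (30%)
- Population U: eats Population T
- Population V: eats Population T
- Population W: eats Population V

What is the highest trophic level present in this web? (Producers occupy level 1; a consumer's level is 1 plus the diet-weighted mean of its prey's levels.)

4

Population R: 1 + 1 = 2
Population S: 1 + 1 = 2
Population T: 1 + (0.7×1 + 0.3×1) = 2
Population U: 1 + 2 = 3
Population V: 1 + 2 = 3
Population W: 1 + 3 = 4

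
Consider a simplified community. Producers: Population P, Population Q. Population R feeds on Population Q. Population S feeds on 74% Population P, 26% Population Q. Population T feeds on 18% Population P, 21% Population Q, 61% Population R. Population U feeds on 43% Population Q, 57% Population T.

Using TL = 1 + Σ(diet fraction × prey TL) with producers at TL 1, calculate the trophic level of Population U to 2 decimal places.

2.92

Population R: 1 + 1 = 2
Population S: 1 + (0.74×1 + 0.26×1) = 2
Population T: 1 + (0.18×1 + 0.21×1 + 0.61×2) = 2.61
Population U: 1 + (0.43×1 + 0.57×2.61) = 2.9177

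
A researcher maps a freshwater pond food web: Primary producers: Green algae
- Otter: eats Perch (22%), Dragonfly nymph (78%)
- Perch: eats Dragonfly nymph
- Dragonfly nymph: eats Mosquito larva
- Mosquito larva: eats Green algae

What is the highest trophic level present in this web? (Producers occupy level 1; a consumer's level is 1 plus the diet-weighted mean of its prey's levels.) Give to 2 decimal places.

Mosquito larva: 1 + 1 = 2
Dragonfly nymph: 1 + 2 = 3
Perch: 1 + 3 = 4
Otter: 1 + (0.22×4 + 0.78×3) = 4.22

4.22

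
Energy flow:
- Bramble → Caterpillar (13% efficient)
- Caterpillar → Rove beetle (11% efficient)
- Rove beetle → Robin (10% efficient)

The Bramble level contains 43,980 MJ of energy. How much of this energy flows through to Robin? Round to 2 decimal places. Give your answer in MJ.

Caterpillar: 43980 × 0.13 = 5717.4 MJ
Rove beetle: 5717.4 × 0.11 = 628.914 MJ
Robin: 628.914 × 0.1 = 62.8914 MJ

62.89 MJ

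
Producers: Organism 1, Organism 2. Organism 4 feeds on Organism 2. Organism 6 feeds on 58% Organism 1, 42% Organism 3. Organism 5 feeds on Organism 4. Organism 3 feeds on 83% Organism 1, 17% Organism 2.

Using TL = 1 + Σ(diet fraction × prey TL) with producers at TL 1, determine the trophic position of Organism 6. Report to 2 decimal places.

Organism 3: 1 + (0.83×1 + 0.17×1) = 2
Organism 4: 1 + 1 = 2
Organism 5: 1 + 2 = 3
Organism 6: 1 + (0.58×1 + 0.42×2) = 2.42

2.42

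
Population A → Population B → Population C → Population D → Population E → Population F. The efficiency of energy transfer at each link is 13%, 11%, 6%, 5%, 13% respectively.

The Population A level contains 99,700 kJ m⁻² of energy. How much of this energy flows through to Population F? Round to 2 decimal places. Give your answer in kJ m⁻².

0.56 kJ m⁻²

Population B: 99700 × 0.13 = 12961 kJ m⁻²
Population C: 12961 × 0.11 = 1425.71 kJ m⁻²
Population D: 1425.71 × 0.06 = 85.5426 kJ m⁻²
Population E: 85.5426 × 0.05 = 4.27713 kJ m⁻²
Population F: 4.27713 × 0.13 = 0.5560269 kJ m⁻²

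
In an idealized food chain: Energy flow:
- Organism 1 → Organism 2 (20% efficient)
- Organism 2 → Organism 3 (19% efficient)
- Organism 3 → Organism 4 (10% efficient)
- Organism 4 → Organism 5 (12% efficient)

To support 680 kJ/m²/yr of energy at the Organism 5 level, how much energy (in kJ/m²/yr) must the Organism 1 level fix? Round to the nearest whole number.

1491228 kJ/m²/yr

Cumulative transfer efficiency: 0.2 × 0.19 × 0.1 × 0.12 = 0.000456
Organism 1 energy = 680 / 0.000456 = 1491228 kJ/m²/yr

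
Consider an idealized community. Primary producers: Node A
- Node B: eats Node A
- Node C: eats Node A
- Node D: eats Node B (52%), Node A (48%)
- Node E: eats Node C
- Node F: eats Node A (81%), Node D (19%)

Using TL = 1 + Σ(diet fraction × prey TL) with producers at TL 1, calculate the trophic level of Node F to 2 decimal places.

Node B: 1 + 1 = 2
Node C: 1 + 1 = 2
Node D: 1 + (0.52×2 + 0.48×1) = 2.52
Node E: 1 + 2 = 3
Node F: 1 + (0.81×1 + 0.19×2.52) = 2.2888

2.29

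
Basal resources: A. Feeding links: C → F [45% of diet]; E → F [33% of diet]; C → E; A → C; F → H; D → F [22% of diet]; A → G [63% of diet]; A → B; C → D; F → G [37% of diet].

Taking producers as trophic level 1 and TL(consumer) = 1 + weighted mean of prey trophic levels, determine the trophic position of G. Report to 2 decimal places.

2.94

B: 1 + 1 = 2
C: 1 + 1 = 2
D: 1 + 2 = 3
E: 1 + 2 = 3
F: 1 + (0.33×3 + 0.45×2 + 0.22×3) = 3.55
G: 1 + (0.37×3.55 + 0.63×1) = 2.9435
H: 1 + 3.55 = 4.55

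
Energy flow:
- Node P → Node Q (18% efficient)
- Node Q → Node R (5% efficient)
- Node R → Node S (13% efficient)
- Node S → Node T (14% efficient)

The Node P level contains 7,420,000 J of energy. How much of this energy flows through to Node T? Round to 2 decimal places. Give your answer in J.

1215.40 J

Node Q: 7420000 × 0.18 = 1335600 J
Node R: 1335600 × 0.05 = 66780 J
Node S: 66780 × 0.13 = 8681.4 J
Node T: 8681.4 × 0.14 = 1215.396 J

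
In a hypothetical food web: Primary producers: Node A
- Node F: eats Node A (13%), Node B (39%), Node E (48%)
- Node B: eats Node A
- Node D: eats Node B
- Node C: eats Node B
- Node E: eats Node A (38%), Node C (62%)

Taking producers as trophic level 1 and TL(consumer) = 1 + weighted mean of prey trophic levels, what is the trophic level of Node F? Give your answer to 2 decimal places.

Node B: 1 + 1 = 2
Node C: 1 + 2 = 3
Node D: 1 + 2 = 3
Node E: 1 + (0.38×1 + 0.62×3) = 3.24
Node F: 1 + (0.13×1 + 0.39×2 + 0.48×3.24) = 3.4652

3.47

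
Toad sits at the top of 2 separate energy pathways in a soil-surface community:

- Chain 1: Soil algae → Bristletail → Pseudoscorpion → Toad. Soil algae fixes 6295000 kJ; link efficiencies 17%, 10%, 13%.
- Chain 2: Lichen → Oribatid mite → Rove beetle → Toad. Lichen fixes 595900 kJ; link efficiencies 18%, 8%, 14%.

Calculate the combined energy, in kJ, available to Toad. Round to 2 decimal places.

Chain 1: 6295000 × 0.17 × 0.1 × 0.13 = 13911.95 kJ
Chain 2: 595900 × 0.18 × 0.08 × 0.14 = 1201.3344 kJ
Total at Toad: 13911.95 + 1201.3344 = 15113.2844 kJ

15113.28 kJ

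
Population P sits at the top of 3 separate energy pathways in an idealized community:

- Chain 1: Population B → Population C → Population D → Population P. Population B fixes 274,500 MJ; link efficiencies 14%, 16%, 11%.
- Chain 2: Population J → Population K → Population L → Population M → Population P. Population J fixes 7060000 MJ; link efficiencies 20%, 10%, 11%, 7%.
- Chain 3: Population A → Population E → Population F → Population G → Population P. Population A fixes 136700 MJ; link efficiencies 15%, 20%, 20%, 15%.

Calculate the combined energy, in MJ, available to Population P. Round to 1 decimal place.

Chain 1: 274500 × 0.14 × 0.16 × 0.11 = 676.368 MJ
Chain 2: 7060000 × 0.2 × 0.1 × 0.11 × 0.07 = 1087.24 MJ
Chain 3: 136700 × 0.15 × 0.2 × 0.2 × 0.15 = 123.03 MJ
Total at Population P: 676.368 + 1087.24 + 123.03 = 1886.638 MJ

1886.6 MJ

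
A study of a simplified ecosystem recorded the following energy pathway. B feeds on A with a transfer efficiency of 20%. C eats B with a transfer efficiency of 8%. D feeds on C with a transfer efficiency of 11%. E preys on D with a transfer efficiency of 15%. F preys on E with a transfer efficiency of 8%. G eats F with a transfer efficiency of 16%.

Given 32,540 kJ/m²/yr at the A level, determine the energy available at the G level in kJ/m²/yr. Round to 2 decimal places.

B: 32540 × 0.2 = 6508 kJ/m²/yr
C: 6508 × 0.08 = 520.64 kJ/m²/yr
D: 520.64 × 0.11 = 57.2704 kJ/m²/yr
E: 57.2704 × 0.15 = 8.59056 kJ/m²/yr
F: 8.59056 × 0.08 = 0.6872448 kJ/m²/yr
G: 0.6872448 × 0.16 = 0.109959168 kJ/m²/yr

0.11 kJ/m²/yr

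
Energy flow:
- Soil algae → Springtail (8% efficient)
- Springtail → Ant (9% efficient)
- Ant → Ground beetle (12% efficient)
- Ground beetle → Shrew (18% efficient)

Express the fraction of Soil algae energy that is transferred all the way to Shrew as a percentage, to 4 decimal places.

Product of link efficiencies: 0.08 × 0.09 × 0.12 × 0.18 = 0.00015552
As a percentage: 0.00015552 × 100 = 0.0156%

0.0156%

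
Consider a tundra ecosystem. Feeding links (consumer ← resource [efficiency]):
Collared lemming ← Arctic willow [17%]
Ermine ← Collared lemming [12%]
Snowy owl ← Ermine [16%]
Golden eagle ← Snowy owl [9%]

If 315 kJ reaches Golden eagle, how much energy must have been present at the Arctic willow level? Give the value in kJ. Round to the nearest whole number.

Cumulative transfer efficiency: 0.17 × 0.12 × 0.16 × 0.09 = 0.00029376
Arctic willow energy = 315 / 0.00029376 = 1072304 kJ

1072304 kJ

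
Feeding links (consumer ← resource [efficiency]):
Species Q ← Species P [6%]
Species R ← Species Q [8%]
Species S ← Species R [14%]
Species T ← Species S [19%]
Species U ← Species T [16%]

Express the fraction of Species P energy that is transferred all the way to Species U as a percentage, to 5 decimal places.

0.00204%

Product of link efficiencies: 0.06 × 0.08 × 0.14 × 0.19 × 0.16 = 0.0000204288
As a percentage: 0.0000204288 × 100 = 0.00204%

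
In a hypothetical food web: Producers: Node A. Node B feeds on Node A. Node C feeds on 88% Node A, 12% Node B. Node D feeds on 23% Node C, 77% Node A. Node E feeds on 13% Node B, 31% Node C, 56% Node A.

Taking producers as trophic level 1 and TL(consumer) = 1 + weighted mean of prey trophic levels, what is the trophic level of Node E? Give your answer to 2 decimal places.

Node B: 1 + 1 = 2
Node C: 1 + (0.88×1 + 0.12×2) = 2.12
Node D: 1 + (0.23×2.12 + 0.77×1) = 2.2576
Node E: 1 + (0.13×2 + 0.31×2.12 + 0.56×1) = 2.4772

2.48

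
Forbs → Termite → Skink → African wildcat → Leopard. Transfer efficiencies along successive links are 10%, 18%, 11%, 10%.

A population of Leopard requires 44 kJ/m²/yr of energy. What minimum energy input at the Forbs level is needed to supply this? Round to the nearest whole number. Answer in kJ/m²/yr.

222222 kJ/m²/yr

Cumulative transfer efficiency: 0.1 × 0.18 × 0.11 × 0.1 = 0.000198
Forbs energy = 44 / 0.000198 = 222222 kJ/m²/yr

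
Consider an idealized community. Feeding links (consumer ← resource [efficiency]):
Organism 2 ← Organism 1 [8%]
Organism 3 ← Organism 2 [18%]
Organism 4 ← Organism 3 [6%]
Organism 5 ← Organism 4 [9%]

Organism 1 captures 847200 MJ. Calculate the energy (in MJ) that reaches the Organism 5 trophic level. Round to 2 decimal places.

Organism 2: 847200 × 0.08 = 67776 MJ
Organism 3: 67776 × 0.18 = 12199.68 MJ
Organism 4: 12199.68 × 0.06 = 731.9808 MJ
Organism 5: 731.9808 × 0.09 = 65.878272 MJ

65.88 MJ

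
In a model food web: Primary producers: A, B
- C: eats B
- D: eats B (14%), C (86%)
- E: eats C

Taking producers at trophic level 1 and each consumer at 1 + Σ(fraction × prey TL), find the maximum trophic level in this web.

C: 1 + 1 = 2
D: 1 + (0.14×1 + 0.86×2) = 2.86
E: 1 + 2 = 3

3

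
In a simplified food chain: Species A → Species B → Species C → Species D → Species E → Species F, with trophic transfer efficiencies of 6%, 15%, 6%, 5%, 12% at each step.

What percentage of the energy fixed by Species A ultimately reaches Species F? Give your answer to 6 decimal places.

Product of link efficiencies: 0.06 × 0.15 × 0.06 × 0.05 × 0.12 = 0.00000324
As a percentage: 0.00000324 × 100 = 0.000324%

0.000324%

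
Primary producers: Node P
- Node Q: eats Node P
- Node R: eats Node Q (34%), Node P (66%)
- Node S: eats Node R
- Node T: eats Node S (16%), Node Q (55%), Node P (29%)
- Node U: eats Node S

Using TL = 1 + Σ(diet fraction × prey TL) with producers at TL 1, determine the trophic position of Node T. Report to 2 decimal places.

2.92

Node Q: 1 + 1 = 2
Node R: 1 + (0.34×2 + 0.66×1) = 2.34
Node S: 1 + 2.34 = 3.34
Node T: 1 + (0.16×3.34 + 0.55×2 + 0.29×1) = 2.9244
Node U: 1 + 3.34 = 4.34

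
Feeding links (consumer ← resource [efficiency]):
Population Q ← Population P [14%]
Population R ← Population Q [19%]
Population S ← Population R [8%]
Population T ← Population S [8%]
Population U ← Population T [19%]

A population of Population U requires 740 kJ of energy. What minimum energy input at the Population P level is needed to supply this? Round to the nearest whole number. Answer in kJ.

22877918 kJ

Cumulative transfer efficiency: 0.14 × 0.19 × 0.08 × 0.08 × 0.19 = 0.0000323456
Population P energy = 740 / 0.0000323456 = 22877918 kJ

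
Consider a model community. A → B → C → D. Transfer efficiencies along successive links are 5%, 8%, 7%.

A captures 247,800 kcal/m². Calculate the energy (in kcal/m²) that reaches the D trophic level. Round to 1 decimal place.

69.4 kcal/m²

B: 247800 × 0.05 = 12390 kcal/m²
C: 12390 × 0.08 = 991.2 kcal/m²
D: 991.2 × 0.07 = 69.384 kcal/m²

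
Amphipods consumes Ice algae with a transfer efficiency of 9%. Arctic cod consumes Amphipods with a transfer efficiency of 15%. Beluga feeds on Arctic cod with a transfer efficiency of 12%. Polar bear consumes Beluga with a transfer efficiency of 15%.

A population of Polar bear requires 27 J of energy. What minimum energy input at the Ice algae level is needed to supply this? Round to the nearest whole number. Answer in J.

111111 J

Cumulative transfer efficiency: 0.09 × 0.15 × 0.12 × 0.15 = 0.000243
Ice algae energy = 27 / 0.000243 = 111111 J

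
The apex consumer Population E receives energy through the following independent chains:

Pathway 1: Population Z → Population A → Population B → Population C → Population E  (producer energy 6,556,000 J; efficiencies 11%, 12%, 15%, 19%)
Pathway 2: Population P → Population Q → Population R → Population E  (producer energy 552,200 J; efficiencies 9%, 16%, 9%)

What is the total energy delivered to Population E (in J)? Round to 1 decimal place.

3182.0 J

Pathway 1: 6556000 × 0.11 × 0.12 × 0.15 × 0.19 = 2466.3672 J
Pathway 2: 552200 × 0.09 × 0.16 × 0.09 = 715.6512 J
Total at Population E: 2466.3672 + 715.6512 = 3182.0184 J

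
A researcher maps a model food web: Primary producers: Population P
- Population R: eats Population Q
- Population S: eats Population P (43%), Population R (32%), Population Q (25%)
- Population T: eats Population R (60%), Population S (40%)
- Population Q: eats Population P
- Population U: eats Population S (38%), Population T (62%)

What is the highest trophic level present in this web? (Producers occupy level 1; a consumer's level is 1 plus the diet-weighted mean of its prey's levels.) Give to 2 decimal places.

Population Q: 1 + 1 = 2
Population R: 1 + 2 = 3
Population S: 1 + (0.43×1 + 0.32×3 + 0.25×2) = 2.89
Population T: 1 + (0.6×3 + 0.4×2.89) = 3.956
Population U: 1 + (0.38×2.89 + 0.62×3.956) = 4.55092

4.55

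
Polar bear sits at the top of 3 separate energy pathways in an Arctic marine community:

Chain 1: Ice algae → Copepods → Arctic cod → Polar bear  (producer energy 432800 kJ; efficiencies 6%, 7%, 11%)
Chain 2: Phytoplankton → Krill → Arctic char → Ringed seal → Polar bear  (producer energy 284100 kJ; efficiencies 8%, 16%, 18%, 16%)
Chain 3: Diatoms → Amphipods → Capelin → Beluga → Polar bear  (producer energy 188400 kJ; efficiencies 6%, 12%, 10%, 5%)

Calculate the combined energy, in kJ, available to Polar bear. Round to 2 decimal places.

Chain 1: 432800 × 0.06 × 0.07 × 0.11 = 199.9536 kJ
Chain 2: 284100 × 0.08 × 0.16 × 0.18 × 0.16 = 104.730624 kJ
Chain 3: 188400 × 0.06 × 0.12 × 0.1 × 0.05 = 6.7824 kJ
Total at Polar bear: 199.9536 + 104.730624 + 6.7824 = 311.466624 kJ

311.47 kJ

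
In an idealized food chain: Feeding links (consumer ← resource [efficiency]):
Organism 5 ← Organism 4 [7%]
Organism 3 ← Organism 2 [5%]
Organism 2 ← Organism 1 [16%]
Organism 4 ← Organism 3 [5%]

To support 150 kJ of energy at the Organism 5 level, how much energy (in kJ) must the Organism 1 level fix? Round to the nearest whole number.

Cumulative transfer efficiency: 0.16 × 0.05 × 0.05 × 0.07 = 0.000028
Organism 1 energy = 150 / 0.000028 = 5357143 kJ

5357143 kJ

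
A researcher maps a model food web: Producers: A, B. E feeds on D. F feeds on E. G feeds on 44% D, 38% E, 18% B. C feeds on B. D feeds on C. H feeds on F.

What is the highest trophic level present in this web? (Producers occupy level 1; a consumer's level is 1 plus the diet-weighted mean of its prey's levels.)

6

C: 1 + 1 = 2
D: 1 + 2 = 3
E: 1 + 3 = 4
F: 1 + 4 = 5
G: 1 + (0.44×3 + 0.38×4 + 0.18×1) = 4.02
H: 1 + 5 = 6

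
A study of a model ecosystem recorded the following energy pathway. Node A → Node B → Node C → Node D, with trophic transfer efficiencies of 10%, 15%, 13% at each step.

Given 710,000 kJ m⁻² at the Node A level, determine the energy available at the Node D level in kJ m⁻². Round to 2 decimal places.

Node B: 710000 × 0.1 = 71000 kJ m⁻²
Node C: 71000 × 0.15 = 10650 kJ m⁻²
Node D: 10650 × 0.13 = 1384.5 kJ m⁻²

1384.50 kJ m⁻²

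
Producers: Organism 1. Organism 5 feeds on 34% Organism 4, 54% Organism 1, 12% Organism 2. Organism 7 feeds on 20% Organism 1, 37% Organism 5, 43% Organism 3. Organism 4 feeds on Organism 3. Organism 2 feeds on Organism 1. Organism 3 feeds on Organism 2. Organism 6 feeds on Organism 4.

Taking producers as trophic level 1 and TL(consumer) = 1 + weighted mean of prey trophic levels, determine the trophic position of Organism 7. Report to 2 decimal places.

3.65

Organism 2: 1 + 1 = 2
Organism 3: 1 + 2 = 3
Organism 4: 1 + 3 = 4
Organism 5: 1 + (0.34×4 + 0.54×1 + 0.12×2) = 3.14
Organism 6: 1 + 4 = 5
Organism 7: 1 + (0.2×1 + 0.37×3.14 + 0.43×3) = 3.6518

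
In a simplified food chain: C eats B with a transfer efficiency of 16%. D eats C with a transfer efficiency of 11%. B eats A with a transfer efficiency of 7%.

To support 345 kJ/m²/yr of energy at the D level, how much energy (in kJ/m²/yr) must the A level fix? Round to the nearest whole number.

Cumulative transfer efficiency: 0.07 × 0.16 × 0.11 = 0.001232
A energy = 345 / 0.001232 = 280032 kJ/m²/yr

280032 kJ/m²/yr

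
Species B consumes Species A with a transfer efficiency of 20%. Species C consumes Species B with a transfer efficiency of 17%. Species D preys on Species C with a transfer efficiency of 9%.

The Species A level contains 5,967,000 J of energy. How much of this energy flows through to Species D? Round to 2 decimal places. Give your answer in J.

Species B: 5967000 × 0.2 = 1193400 J
Species C: 1193400 × 0.17 = 202878 J
Species D: 202878 × 0.09 = 18259.02 J

18259.02 J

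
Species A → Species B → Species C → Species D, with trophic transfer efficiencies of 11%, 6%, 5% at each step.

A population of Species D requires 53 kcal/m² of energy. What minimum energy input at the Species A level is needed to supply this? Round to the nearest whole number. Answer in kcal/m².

160606 kcal/m²

Cumulative transfer efficiency: 0.11 × 0.06 × 0.05 = 0.00033
Species A energy = 53 / 0.00033 = 160606 kcal/m²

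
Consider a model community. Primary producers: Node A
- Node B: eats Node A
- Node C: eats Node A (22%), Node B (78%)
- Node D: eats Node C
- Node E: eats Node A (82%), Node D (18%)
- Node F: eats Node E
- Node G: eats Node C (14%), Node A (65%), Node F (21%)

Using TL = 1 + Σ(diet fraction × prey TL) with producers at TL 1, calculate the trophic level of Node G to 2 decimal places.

Node B: 1 + 1 = 2
Node C: 1 + (0.22×1 + 0.78×2) = 2.78
Node D: 1 + 2.78 = 3.78
Node E: 1 + (0.82×1 + 0.18×3.78) = 2.5004
Node F: 1 + 2.5004 = 3.5004
Node G: 1 + (0.14×2.78 + 0.65×1 + 0.21×3.5004) = 2.774284

2.77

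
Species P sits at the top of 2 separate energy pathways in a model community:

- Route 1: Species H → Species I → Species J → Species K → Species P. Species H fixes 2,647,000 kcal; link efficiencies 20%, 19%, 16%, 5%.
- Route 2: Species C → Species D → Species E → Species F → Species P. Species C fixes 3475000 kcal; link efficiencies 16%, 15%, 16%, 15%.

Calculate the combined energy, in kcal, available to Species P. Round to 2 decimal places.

2806.29 kcal

Route 1: 2647000 × 0.2 × 0.19 × 0.16 × 0.05 = 804.688 kcal
Route 2: 3475000 × 0.16 × 0.15 × 0.16 × 0.15 = 2001.6 kcal
Total at Species P: 804.688 + 2001.6 = 2806.288 kcal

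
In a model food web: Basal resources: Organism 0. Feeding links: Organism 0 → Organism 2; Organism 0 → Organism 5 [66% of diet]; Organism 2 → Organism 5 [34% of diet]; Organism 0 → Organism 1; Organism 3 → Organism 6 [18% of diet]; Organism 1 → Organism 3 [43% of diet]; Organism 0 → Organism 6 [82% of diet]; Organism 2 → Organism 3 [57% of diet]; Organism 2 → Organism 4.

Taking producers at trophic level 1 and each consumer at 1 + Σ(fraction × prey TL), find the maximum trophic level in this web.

3

Organism 1: 1 + 1 = 2
Organism 2: 1 + 1 = 2
Organism 3: 1 + (0.57×2 + 0.43×2) = 3
Organism 4: 1 + 2 = 3
Organism 5: 1 + (0.34×2 + 0.66×1) = 2.34
Organism 6: 1 + (0.18×3 + 0.82×1) = 2.36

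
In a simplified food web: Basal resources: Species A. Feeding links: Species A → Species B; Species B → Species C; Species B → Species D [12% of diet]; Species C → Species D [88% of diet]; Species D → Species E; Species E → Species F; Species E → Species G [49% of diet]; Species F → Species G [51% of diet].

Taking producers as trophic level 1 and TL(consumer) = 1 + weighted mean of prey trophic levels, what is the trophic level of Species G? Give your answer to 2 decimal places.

Species B: 1 + 1 = 2
Species C: 1 + 2 = 3
Species D: 1 + (0.12×2 + 0.88×3) = 3.88
Species E: 1 + 3.88 = 4.88
Species F: 1 + 4.88 = 5.88
Species G: 1 + (0.49×4.88 + 0.51×5.88) = 6.39

6.39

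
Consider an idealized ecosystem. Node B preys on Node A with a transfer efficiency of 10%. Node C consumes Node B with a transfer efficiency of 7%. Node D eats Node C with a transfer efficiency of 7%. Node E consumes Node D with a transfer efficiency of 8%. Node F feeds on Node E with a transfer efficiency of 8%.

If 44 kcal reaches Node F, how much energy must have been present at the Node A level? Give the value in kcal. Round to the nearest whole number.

Cumulative transfer efficiency: 0.1 × 0.07 × 0.07 × 0.08 × 0.08 = 0.000003136
Node A energy = 44 / 0.000003136 = 14030612 kcal

14030612 kcal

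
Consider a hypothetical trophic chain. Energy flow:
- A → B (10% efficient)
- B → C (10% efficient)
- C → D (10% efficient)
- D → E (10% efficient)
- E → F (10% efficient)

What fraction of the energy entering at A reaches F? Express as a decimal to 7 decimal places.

Product of link efficiencies: 0.1 × 0.1 × 0.1 × 0.1 × 0.1 = 0.00001

0.0000100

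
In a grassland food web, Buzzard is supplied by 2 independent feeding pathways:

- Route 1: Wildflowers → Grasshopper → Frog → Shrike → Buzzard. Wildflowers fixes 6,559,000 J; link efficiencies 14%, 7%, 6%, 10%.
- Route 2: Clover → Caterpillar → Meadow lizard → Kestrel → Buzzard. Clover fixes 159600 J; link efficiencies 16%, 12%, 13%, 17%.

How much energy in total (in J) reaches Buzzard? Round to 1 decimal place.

453.4 J

Route 1: 6559000 × 0.14 × 0.07 × 0.06 × 0.1 = 385.6692 J
Route 2: 159600 × 0.16 × 0.12 × 0.13 × 0.17 = 67.721472 J
Total at Buzzard: 385.6692 + 67.721472 = 453.390672 J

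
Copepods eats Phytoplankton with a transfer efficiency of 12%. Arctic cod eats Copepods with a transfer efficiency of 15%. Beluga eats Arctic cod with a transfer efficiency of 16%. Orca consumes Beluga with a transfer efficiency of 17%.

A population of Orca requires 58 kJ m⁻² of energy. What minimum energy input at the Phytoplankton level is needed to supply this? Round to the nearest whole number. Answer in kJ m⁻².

118464 kJ m⁻²

Cumulative transfer efficiency: 0.12 × 0.15 × 0.16 × 0.17 = 0.0004896
Phytoplankton energy = 58 / 0.0004896 = 118464 kJ m⁻²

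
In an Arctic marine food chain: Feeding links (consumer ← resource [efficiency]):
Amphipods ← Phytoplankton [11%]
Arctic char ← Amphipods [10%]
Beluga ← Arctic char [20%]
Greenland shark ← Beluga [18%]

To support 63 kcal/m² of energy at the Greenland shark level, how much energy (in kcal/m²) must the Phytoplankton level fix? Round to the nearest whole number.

159091 kcal/m²

Cumulative transfer efficiency: 0.11 × 0.1 × 0.2 × 0.18 = 0.000396
Phytoplankton energy = 63 / 0.000396 = 159091 kcal/m²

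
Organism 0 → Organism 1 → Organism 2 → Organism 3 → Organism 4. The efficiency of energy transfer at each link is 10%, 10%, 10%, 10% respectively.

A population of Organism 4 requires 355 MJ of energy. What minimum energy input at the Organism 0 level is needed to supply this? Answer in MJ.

Cumulative transfer efficiency: 0.1 × 0.1 × 0.1 × 0.1 = 0.0001
Organism 0 energy = 355 / 0.0001 = 3550000 MJ

3550000 MJ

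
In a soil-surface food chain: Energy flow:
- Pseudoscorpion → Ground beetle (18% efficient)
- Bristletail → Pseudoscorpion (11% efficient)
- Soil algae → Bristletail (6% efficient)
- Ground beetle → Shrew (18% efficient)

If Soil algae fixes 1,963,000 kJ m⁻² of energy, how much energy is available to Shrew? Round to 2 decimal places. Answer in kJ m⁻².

Bristletail: 1963000 × 0.06 = 117780 kJ m⁻²
Pseudoscorpion: 117780 × 0.11 = 12955.8 kJ m⁻²
Ground beetle: 12955.8 × 0.18 = 2332.044 kJ m⁻²
Shrew: 2332.044 × 0.18 = 419.76792 kJ m⁻²

419.77 kJ m⁻²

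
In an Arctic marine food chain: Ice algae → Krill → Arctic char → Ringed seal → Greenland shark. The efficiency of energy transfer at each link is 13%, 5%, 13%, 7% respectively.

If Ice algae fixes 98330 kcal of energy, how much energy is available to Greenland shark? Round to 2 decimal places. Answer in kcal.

5.82 kcal

Krill: 98330 × 0.13 = 12782.9 kcal
Arctic char: 12782.9 × 0.05 = 639.145 kcal
Ringed seal: 639.145 × 0.13 = 83.08885 kcal
Greenland shark: 83.08885 × 0.07 = 5.8162195 kcal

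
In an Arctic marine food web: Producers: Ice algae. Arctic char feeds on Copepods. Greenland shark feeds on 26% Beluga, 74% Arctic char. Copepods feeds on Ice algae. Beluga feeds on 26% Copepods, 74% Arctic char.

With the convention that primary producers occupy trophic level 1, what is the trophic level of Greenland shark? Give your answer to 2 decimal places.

4.19

Copepods: 1 + 1 = 2
Arctic char: 1 + 2 = 3
Beluga: 1 + (0.26×2 + 0.74×3) = 3.74
Greenland shark: 1 + (0.26×3.74 + 0.74×3) = 4.1924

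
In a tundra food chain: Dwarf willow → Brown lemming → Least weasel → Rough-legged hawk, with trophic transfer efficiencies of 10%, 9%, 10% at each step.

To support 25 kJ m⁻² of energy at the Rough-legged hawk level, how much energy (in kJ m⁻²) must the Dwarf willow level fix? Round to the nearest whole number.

27778 kJ m⁻²

Cumulative transfer efficiency: 0.1 × 0.09 × 0.1 = 0.0009
Dwarf willow energy = 25 / 0.0009 = 27778 kJ m⁻²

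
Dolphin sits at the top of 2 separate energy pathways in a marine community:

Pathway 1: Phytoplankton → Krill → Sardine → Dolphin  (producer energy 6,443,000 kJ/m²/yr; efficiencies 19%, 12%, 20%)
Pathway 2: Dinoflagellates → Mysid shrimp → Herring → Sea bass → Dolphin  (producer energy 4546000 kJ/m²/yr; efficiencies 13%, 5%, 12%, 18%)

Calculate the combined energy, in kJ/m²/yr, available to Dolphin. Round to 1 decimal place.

30018.3 kJ/m²/yr

Pathway 1: 6443000 × 0.19 × 0.12 × 0.2 = 29380.08 kJ/m²/yr
Pathway 2: 4546000 × 0.13 × 0.05 × 0.12 × 0.18 = 638.2584 kJ/m²/yr
Total at Dolphin: 29380.08 + 638.2584 = 30018.3384 kJ/m²/yr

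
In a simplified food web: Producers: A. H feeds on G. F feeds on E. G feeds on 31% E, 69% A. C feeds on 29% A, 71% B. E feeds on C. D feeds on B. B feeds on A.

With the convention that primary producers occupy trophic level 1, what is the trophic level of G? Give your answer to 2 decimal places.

B: 1 + 1 = 2
C: 1 + (0.29×1 + 0.71×2) = 2.71
D: 1 + 2 = 3
E: 1 + 2.71 = 3.71
F: 1 + 3.71 = 4.71
G: 1 + (0.31×3.71 + 0.69×1) = 2.8401
H: 1 + 2.8401 = 3.8401

2.84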